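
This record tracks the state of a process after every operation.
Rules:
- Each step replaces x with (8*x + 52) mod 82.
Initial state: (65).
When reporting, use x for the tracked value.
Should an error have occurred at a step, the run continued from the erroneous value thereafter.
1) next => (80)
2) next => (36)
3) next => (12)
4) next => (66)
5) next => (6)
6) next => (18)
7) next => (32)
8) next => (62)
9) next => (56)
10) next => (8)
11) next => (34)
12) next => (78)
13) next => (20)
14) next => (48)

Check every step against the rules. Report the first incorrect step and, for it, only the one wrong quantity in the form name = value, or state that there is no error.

no error

Step 1: x = (8*65 + 52) mod 82 = 80 — exactly as logged.
Step 2: x = (8*80 + 52) mod 82 = 36 — confirmed correct.
Step 3: x = (8*36 + 52) mod 82 = 12 — no discrepancy.
Step 4: x = (8*12 + 52) mod 82 = 66 — agrees with the record.
Step 5: x = (8*66 + 52) mod 82 = 6 — checks out.
Step 6: x = (8*6 + 52) mod 82 = 18 — no discrepancy.
Step 7: x = (8*18 + 52) mod 82 = 32 — checks out.
Step 8: x = (8*32 + 52) mod 82 = 62 — consistent with the record.
Step 9: x = (8*62 + 52) mod 82 = 56 — matches.
Step 10: x = (8*56 + 52) mod 82 = 8 — verified.
Step 11: x = (8*8 + 52) mod 82 = 34 — in agreement.
Step 12: x = (8*34 + 52) mod 82 = 78 — matches.
Step 13: x = (8*78 + 52) mod 82 = 20 — same as recorded.
Step 14: x = (8*20 + 52) mod 82 = 48 — no discrepancy.
Nothing is out of place; the run is error-free.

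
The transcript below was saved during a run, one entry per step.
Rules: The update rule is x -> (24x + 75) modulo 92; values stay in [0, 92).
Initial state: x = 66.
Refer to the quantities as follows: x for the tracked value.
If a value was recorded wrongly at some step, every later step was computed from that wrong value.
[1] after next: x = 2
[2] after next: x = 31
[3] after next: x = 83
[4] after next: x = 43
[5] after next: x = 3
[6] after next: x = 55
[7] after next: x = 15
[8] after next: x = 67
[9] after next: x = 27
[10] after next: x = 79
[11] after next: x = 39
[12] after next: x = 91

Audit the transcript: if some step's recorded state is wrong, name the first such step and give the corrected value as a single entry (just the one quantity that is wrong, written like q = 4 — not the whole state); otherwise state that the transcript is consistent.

Recomputing the run from the initial state:
step 1: x = 3
step 2: x = 55
step 3: x = 15
step 4: x = 67
step 5: x = 27
step 6: x = 79
step 7: x = 39
step 8: x = 91
step 9: x = 51
step 10: x = 11
step 11: x = 63
step 12: x = 23
The first disagreement with the transcript is at step 1, where the value should be x = 3.

step 1, x = 3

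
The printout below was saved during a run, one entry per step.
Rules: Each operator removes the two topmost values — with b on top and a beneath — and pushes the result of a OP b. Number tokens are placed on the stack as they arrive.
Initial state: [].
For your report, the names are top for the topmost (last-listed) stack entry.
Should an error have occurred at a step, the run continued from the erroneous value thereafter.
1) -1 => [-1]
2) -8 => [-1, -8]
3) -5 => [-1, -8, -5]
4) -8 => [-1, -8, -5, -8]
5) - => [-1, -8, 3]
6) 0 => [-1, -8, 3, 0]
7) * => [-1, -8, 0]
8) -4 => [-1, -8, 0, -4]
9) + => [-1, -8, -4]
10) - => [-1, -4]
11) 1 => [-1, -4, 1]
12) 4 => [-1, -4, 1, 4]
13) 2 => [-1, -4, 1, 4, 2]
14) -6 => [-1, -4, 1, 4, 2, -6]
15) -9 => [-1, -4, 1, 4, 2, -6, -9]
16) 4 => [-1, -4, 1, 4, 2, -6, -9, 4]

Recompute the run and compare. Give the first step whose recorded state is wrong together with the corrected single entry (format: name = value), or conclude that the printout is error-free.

step 1: push -1: top = -1 -> consistent with the printout
step 2: push -8: top = -8 -> verified
step 3: push -5: top = -5 -> verified
step 4: push -8: top = -8 -> consistent with the printout
step 5: -5 - -8 = 3 -> same as recorded
step 6: push 0: top = 0 -> consistent with the printout
step 7: 3 * 0 = 0 -> checks out
step 8: push -4: top = -4 -> exactly as logged
step 9: 0 + -4 = -4 -> no discrepancy
step 10: -8 - -4 = -4 -> no discrepancy
step 11: push 1: top = 1 -> confirmed correct
step 12: push 4: top = 4 -> no discrepancy
step 13: push 2: top = 2 -> agrees with the printout
step 14: push -6: top = -6 -> exactly as logged
step 15: push -9: top = -9 -> consistent with the printout
step 16: push 4: top = 4 -> confirmed correct
Every step is consistent.

no error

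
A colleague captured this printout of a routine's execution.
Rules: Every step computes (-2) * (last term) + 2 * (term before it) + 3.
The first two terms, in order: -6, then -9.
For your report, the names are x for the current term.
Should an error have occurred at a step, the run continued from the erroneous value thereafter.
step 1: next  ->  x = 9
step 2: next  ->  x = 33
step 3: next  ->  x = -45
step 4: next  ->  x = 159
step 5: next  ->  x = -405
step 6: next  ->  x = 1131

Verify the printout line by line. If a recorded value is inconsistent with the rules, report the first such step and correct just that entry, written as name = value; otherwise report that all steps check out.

1. x = -2*(-9) + (2)*(-6) + (3) = 9 (same as recorded)
2. x = -2*(9) + (2)*(-9) + (3) = -33 (this is not what the printout shows)
That makes step 2 the first incorrect line — x = -33 is what it should show.

step 2, x = -33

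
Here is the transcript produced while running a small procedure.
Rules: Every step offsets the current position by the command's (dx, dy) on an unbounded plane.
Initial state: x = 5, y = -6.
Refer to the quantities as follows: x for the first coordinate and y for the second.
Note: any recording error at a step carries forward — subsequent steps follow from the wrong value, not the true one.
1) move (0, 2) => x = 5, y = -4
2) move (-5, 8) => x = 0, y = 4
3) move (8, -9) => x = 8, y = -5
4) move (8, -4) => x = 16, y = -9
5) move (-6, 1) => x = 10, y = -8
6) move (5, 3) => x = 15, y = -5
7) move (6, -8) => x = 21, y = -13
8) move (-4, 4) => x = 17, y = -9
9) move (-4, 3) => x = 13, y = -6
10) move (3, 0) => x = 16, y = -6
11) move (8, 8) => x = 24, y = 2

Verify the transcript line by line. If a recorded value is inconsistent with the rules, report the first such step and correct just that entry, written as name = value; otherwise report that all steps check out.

step 1: x = 5 + (0) = 5, y = -6 + (2) = -4 -> verified
step 2: x = 5 + (-5) = 0, y = -4 + (8) = 4 -> agrees with the transcript
step 3: x = 0 + (8) = 8, y = 4 + (-9) = -5 -> confirmed correct
step 4: x = 8 + (8) = 16, y = -5 + (-4) = -9 -> in agreement
step 5: x = 16 + (-6) = 10, y = -9 + (1) = -8 -> verified
step 6: x = 10 + (5) = 15, y = -8 + (3) = -5 -> matches
step 7: x = 15 + (6) = 21, y = -5 + (-8) = -13 -> confirmed correct
step 8: x = 21 + (-4) = 17, y = -13 + (4) = -9 -> same as recorded
step 9: x = 17 + (-4) = 13, y = -9 + (3) = -6 -> checks out
step 10: x = 13 + (3) = 16, y = -6 + (0) = -6 -> confirmed correct
step 11: x = 16 + (8) = 24, y = -6 + (8) = 2 -> matches
All entries verified; no error found.

no error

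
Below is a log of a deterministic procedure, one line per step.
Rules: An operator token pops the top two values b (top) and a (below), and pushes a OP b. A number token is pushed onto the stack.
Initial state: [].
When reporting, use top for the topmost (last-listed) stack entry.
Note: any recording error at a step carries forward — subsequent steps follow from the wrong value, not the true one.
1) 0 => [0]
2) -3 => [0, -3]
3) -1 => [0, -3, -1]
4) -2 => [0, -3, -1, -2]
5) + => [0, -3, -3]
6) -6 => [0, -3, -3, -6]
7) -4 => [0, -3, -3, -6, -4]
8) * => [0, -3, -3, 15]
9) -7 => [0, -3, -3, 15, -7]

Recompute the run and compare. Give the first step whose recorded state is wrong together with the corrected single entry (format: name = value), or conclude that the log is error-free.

Recomputing the run from the initial state:
step 1: [0]
step 2: [0, -3]
step 3: [0, -3, -1]
step 4: [0, -3, -1, -2]
step 5: [0, -3, -3]
step 6: [0, -3, -3, -6]
step 7: [0, -3, -3, -6, -4]
step 8: [0, -3, -3, 24]
step 9: [0, -3, -3, 24, -7]
The first disagreement with the log is at step 8, where the value should be top = 24.

step 8, top = 24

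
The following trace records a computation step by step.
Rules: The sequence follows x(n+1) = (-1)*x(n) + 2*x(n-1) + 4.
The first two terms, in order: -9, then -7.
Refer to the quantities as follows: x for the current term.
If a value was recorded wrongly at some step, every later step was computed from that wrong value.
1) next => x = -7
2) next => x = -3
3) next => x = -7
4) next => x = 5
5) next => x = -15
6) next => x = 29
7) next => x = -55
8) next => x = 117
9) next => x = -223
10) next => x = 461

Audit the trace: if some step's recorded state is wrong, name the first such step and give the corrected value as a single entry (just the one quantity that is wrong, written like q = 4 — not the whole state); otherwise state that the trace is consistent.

no error

Recomputing the run from the initial state:
step 1: x = -7
step 2: x = -3
step 3: x = -7
step 4: x = 5
step 5: x = -15
step 6: x = 29
step 7: x = -55
step 8: x = 117
step 9: x = -223
step 10: x = 461
This matches the trace at every step.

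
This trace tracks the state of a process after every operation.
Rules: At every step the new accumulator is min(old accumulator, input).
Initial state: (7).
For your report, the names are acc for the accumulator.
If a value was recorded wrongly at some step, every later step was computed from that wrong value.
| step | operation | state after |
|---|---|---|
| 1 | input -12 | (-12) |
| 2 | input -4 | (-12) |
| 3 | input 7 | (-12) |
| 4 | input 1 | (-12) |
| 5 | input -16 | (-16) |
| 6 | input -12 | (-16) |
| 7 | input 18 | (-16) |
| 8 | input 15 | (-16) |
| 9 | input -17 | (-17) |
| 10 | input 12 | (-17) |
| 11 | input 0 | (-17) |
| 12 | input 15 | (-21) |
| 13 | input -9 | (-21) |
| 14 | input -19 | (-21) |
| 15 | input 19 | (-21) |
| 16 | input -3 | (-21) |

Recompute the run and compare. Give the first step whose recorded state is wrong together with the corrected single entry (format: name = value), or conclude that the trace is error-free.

Step 1: acc = min(7, -12) = -12 — consistent with the trace.
Step 2: acc = min(-12, -4) = -12 — matches.
Step 3: acc = min(-12, 7) = -12 — confirmed correct.
Step 4: acc = min(-12, 1) = -12 — exactly as logged.
Step 5: acc = min(-12, -16) = -16 — agrees with the trace.
Step 6: acc = min(-16, -12) = -16 — checks out.
Step 7: acc = min(-16, 18) = -16 — in agreement.
Step 8: acc = min(-16, 15) = -16 — same as recorded.
Step 9: acc = min(-16, -17) = -17 — in agreement.
Step 10: acc = min(-17, 12) = -17 — same as recorded.
Step 11: acc = min(-17, 0) = -17 — checks out.
Step 12: acc = min(-17, 15) = -17 — the recorded entry deviates here.
Step 12 is the first one off; corrected, acc = -17.

step 12, acc = -17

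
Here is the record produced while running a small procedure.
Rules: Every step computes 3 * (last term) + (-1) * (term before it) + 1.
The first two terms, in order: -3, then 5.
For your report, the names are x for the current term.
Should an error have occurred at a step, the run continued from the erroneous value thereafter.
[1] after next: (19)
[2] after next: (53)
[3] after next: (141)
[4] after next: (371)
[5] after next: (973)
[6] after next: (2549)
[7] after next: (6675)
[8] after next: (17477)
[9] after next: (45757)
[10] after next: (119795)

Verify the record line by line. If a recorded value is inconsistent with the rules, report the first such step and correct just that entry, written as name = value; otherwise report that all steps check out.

no error

1. x = 3*(5) + (-1)*(-3) + (1) = 19 (consistent with the record)
2. x = 3*(19) + (-1)*(5) + (1) = 53 (matches)
3. x = 3*(53) + (-1)*(19) + (1) = 141 (checks out)
4. x = 3*(141) + (-1)*(53) + (1) = 371 (checks out)
5. x = 3*(371) + (-1)*(141) + (1) = 973 (matches)
6. x = 3*(973) + (-1)*(371) + (1) = 2549 (exactly as logged)
7. x = 3*(2549) + (-1)*(973) + (1) = 6675 (same as recorded)
8. x = 3*(6675) + (-1)*(2549) + (1) = 17477 (no discrepancy)
9. x = 3*(17477) + (-1)*(6675) + (1) = 45757 (verified)
10. x = 3*(45757) + (-1)*(17477) + (1) = 119795 (agrees with the record)
Every step is consistent.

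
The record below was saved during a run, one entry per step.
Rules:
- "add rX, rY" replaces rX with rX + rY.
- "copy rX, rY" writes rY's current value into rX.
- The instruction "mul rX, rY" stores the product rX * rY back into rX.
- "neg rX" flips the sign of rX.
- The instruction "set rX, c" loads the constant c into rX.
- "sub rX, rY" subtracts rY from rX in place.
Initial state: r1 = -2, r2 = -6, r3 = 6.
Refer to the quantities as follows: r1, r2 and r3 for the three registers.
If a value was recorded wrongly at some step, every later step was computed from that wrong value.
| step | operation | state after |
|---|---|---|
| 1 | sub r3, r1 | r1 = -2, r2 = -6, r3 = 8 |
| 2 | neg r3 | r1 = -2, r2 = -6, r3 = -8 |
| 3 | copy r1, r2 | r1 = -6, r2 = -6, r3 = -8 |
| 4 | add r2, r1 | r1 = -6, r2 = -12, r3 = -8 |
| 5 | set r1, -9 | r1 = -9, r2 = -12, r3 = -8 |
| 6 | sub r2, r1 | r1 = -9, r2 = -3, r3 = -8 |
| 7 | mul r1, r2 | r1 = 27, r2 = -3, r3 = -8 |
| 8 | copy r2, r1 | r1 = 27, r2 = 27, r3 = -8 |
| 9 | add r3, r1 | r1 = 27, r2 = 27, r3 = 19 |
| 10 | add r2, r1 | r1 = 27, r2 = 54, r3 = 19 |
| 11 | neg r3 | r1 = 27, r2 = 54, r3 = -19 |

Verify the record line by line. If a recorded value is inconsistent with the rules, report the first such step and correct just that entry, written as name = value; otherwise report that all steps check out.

no error

Recomputing the run from the initial state:
step 1: r1 = -2, r2 = -6, r3 = 8
step 2: r1 = -2, r2 = -6, r3 = -8
step 3: r1 = -6, r2 = -6, r3 = -8
step 4: r1 = -6, r2 = -12, r3 = -8
step 5: r1 = -9, r2 = -12, r3 = -8
step 6: r1 = -9, r2 = -3, r3 = -8
step 7: r1 = 27, r2 = -3, r3 = -8
step 8: r1 = 27, r2 = 27, r3 = -8
step 9: r1 = 27, r2 = 27, r3 = 19
step 10: r1 = 27, r2 = 54, r3 = 19
step 11: r1 = 27, r2 = 54, r3 = -19
This matches the record at every step.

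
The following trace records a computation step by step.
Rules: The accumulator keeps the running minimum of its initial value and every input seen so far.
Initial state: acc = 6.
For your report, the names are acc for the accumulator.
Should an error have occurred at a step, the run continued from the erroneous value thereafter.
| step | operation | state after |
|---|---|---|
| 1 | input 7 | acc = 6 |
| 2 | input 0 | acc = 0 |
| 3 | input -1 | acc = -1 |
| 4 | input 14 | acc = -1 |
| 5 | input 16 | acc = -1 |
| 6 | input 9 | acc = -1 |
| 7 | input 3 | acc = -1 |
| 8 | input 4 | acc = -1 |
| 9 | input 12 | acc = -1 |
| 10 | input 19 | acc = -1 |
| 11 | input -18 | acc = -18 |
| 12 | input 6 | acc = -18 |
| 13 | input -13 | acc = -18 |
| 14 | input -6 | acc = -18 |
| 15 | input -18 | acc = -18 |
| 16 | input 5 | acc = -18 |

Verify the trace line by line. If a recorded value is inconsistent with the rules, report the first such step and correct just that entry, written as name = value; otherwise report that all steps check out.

no error

Recomputing the run from the initial state:
step 1: acc = 6
step 2: acc = 0
step 3: acc = -1
step 4: acc = -1
step 5: acc = -1
step 6: acc = -1
step 7: acc = -1
step 8: acc = -1
step 9: acc = -1
step 10: acc = -1
step 11: acc = -18
step 12: acc = -18
step 13: acc = -18
step 14: acc = -18
step 15: acc = -18
step 16: acc = -18
This matches the trace at every step.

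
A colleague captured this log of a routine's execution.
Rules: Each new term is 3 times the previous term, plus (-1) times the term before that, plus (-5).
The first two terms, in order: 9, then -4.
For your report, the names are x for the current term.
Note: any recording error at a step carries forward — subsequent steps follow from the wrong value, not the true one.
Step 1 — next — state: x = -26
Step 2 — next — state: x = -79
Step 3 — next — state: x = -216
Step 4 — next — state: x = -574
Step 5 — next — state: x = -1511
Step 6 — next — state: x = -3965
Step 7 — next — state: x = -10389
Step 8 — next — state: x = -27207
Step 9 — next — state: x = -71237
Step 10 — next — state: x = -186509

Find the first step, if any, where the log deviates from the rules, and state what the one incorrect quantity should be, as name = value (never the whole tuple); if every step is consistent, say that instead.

step 6, x = -3964

Recomputing the run from the initial state:
step 1: x = -26
step 2: x = -79
step 3: x = -216
step 4: x = -574
step 5: x = -1511
step 6: x = -3964
step 7: x = -10386
step 8: x = -27199
step 9: x = -71216
step 10: x = -186454
The first disagreement with the log is at step 6, where the value should be x = -3964.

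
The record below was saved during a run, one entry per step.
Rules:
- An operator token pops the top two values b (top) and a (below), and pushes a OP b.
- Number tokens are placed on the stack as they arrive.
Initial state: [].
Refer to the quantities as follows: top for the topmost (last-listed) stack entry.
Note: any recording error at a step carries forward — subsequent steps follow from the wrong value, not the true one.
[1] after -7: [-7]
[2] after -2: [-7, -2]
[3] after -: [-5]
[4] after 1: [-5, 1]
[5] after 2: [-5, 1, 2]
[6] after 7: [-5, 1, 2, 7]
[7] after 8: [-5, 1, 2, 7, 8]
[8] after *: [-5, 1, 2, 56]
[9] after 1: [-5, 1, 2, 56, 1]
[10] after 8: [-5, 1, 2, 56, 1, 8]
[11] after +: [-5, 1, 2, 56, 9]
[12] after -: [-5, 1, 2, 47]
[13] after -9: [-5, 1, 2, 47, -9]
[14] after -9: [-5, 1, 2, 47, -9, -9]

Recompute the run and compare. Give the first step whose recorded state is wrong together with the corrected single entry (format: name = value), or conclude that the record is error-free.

1. push -7: top = -7 (in agreement)
2. push -2: top = -2 (agrees with the record)
3. -7 - -2 = -5 (no discrepancy)
4. push 1: top = 1 (no discrepancy)
5. push 2: top = 2 (no discrepancy)
6. push 7: top = 7 (verified)
7. push 8: top = 8 (verified)
8. 7 * 8 = 56 (same as recorded)
9. push 1: top = 1 (agrees with the record)
10. push 8: top = 8 (exactly as logged)
11. 1 + 8 = 9 (verified)
12. 56 - 9 = 47 (no discrepancy)
13. push -9: top = -9 (consistent with the record)
14. push -9: top = -9 (checks out)
All entries verified; no error found.

no error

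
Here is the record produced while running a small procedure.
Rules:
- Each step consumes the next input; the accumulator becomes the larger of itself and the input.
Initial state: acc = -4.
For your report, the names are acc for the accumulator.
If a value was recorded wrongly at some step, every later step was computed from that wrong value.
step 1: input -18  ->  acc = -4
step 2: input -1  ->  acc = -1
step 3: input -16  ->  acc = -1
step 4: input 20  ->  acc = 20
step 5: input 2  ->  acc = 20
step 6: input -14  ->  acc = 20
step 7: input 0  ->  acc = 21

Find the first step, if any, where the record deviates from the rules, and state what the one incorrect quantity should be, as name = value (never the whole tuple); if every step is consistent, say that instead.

Recomputing the run from the initial state:
step 1: acc = -4
step 2: acc = -1
step 3: acc = -1
step 4: acc = 20
step 5: acc = 20
step 6: acc = 20
step 7: acc = 20
The first disagreement with the record is at step 7, where the value should be acc = 20.

step 7, acc = 20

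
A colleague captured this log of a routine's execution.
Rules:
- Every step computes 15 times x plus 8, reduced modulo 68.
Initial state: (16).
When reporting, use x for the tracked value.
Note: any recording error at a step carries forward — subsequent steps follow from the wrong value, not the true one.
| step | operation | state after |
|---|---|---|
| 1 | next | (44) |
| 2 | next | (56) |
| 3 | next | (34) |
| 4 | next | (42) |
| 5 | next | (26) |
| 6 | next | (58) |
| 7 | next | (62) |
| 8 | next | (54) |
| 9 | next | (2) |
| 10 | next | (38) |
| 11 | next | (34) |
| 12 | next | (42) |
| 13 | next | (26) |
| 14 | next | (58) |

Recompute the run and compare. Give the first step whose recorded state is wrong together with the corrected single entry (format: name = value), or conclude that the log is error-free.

step 3, x = 32

Step 1: x = (15*16 + 8) mod 68 = 44 — same as recorded.
Step 2: x = (15*44 + 8) mod 68 = 56 — confirmed correct.
Step 3: x = (15*56 + 8) mod 68 = 32 — first mismatch against the log.
The earliest wrong entry is at step 3: it should read x = 32.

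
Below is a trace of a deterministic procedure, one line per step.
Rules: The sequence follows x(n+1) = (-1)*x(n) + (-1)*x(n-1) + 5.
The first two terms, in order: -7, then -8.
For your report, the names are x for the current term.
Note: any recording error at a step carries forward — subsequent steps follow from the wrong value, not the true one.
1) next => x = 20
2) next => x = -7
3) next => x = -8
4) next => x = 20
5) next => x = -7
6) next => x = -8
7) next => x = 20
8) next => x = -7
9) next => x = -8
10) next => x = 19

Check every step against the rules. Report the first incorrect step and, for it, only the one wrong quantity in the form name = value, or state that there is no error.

step 1: x = -1*(-8) + (-1)*(-7) + (5) = 20 -> confirmed correct
step 2: x = -1*(20) + (-1)*(-8) + (5) = -7 -> no discrepancy
step 3: x = -1*(-7) + (-1)*(20) + (5) = -8 -> consistent with the trace
step 4: x = -1*(-8) + (-1)*(-7) + (5) = 20 -> no discrepancy
step 5: x = -1*(20) + (-1)*(-8) + (5) = -7 -> matches
step 6: x = -1*(-7) + (-1)*(20) + (5) = -8 -> verified
step 7: x = -1*(-8) + (-1)*(-7) + (5) = 20 -> verified
step 8: x = -1*(20) + (-1)*(-8) + (5) = -7 -> no discrepancy
step 9: x = -1*(-7) + (-1)*(20) + (5) = -8 -> verified
step 10: x = -1*(-8) + (-1)*(-7) + (5) = 20 -> this is not what the trace shows
First incorrect step: 10; the correct value is x = 20.

step 10, x = 20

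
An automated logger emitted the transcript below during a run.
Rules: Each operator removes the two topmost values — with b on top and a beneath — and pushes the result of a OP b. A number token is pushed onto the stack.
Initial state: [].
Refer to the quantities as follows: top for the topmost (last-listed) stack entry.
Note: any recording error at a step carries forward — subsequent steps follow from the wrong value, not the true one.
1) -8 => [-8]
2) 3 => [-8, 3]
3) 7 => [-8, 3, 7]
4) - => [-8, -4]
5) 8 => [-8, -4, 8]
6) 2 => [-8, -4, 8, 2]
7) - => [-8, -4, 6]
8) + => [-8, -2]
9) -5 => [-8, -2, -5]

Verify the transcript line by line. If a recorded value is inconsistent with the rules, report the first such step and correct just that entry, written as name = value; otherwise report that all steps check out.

1. push -8: top = -8 (same as recorded)
2. push 3: top = 3 (no discrepancy)
3. push 7: top = 7 (consistent with the transcript)
4. 3 - 7 = -4 (consistent with the transcript)
5. push 8: top = 8 (in agreement)
6. push 2: top = 2 (exactly as logged)
7. 8 - 2 = 6 (same as recorded)
8. -4 + 6 = 2 (the entry is off here)
Step 8 is the first one off; corrected, top = 2.

step 8, top = 2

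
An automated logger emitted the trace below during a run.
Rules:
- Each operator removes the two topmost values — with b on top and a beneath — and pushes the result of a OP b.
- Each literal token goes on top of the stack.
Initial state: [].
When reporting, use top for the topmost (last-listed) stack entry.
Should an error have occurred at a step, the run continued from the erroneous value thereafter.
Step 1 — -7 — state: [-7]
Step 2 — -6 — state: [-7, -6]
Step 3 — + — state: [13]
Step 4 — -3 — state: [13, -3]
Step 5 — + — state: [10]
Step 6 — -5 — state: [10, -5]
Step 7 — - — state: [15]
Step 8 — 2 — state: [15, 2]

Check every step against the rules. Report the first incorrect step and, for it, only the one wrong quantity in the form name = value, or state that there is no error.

step 3, top = -13

step 1: push -7: top = -7 -> checks out
step 2: push -6: top = -6 -> checks out
step 3: -7 + -6 = -13 -> the entry is off here
The audit stops at step 3: the recorded entry is wrong and should be top = -13.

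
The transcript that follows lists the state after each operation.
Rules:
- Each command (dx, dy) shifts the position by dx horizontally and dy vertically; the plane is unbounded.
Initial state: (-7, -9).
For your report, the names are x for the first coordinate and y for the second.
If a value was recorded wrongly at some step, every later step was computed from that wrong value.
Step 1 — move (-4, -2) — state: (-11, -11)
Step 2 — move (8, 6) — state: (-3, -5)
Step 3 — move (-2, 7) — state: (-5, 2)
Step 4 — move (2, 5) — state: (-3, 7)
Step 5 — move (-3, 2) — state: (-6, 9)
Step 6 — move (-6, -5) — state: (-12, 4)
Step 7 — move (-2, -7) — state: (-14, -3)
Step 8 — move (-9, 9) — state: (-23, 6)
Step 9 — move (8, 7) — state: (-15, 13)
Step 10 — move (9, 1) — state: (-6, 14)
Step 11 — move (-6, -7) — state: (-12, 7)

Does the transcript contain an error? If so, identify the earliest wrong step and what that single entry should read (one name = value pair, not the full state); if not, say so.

step 1: x = -7 + (-4) = -11, y = -9 + (-2) = -11 -> checks out
step 2: x = -11 + (8) = -3, y = -11 + (6) = -5 -> no discrepancy
step 3: x = -3 + (-2) = -5, y = -5 + (7) = 2 -> checks out
step 4: x = -5 + (2) = -3, y = 2 + (5) = 7 -> matches
step 5: x = -3 + (-3) = -6, y = 7 + (2) = 9 -> in agreement
step 6: x = -6 + (-6) = -12, y = 9 + (-5) = 4 -> in agreement
step 7: x = -12 + (-2) = -14, y = 4 + (-7) = -3 -> no discrepancy
step 8: x = -14 + (-9) = -23, y = -3 + (9) = 6 -> checks out
step 9: x = -23 + (8) = -15, y = 6 + (7) = 13 -> in agreement
step 10: x = -15 + (9) = -6, y = 13 + (1) = 14 -> checks out
step 11: x = -6 + (-6) = -12, y = 14 + (-7) = 7 -> exactly as logged
Every step is consistent.

no error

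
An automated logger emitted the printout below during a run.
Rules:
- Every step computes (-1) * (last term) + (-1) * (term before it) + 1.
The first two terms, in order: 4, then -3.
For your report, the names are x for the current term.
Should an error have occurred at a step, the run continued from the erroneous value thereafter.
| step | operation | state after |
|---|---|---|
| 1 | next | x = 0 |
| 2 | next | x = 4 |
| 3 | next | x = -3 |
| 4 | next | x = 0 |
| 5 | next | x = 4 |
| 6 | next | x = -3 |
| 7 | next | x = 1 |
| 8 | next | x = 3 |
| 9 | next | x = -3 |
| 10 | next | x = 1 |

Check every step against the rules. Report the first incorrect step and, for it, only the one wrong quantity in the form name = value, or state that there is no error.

step 1: x = -1*(-3) + (-1)*(4) + (1) = 0 -> in agreement
step 2: x = -1*(0) + (-1)*(-3) + (1) = 4 -> confirmed correct
step 3: x = -1*(4) + (-1)*(0) + (1) = -3 -> verified
step 4: x = -1*(-3) + (-1)*(4) + (1) = 0 -> verified
step 5: x = -1*(0) + (-1)*(-3) + (1) = 4 -> exactly as logged
step 6: x = -1*(4) + (-1)*(0) + (1) = -3 -> consistent with the printout
step 7: x = -1*(-3) + (-1)*(4) + (1) = 0 -> first mismatch against the printout
First incorrect step: 7; the correct value is x = 0.

step 7, x = 0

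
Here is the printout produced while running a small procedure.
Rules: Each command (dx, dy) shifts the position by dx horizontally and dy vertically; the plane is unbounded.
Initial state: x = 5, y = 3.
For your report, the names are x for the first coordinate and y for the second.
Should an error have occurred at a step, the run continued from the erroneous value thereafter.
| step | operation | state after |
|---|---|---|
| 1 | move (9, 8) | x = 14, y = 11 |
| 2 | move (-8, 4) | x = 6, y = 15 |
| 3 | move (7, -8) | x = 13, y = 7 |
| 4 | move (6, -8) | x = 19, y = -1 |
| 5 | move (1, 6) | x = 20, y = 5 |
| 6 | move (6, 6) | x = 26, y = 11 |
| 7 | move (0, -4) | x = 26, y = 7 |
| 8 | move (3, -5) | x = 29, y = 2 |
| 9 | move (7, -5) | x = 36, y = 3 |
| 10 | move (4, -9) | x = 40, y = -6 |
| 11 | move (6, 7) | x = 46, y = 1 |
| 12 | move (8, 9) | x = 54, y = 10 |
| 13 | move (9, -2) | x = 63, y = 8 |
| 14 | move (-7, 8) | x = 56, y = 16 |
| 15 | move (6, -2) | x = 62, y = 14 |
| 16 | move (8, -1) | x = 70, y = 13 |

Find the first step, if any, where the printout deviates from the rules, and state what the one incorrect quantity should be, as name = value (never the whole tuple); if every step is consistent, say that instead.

step 9, y = -3

Recomputing the run from the initial state:
step 1: x = 14, y = 11
step 2: x = 6, y = 15
step 3: x = 13, y = 7
step 4: x = 19, y = -1
step 5: x = 20, y = 5
step 6: x = 26, y = 11
step 7: x = 26, y = 7
step 8: x = 29, y = 2
step 9: x = 36, y = -3
step 10: x = 40, y = -12
step 11: x = 46, y = -5
step 12: x = 54, y = 4
step 13: x = 63, y = 2
step 14: x = 56, y = 10
step 15: x = 62, y = 8
step 16: x = 70, y = 7
The first disagreement with the printout is at step 9, where the value should be y = -3.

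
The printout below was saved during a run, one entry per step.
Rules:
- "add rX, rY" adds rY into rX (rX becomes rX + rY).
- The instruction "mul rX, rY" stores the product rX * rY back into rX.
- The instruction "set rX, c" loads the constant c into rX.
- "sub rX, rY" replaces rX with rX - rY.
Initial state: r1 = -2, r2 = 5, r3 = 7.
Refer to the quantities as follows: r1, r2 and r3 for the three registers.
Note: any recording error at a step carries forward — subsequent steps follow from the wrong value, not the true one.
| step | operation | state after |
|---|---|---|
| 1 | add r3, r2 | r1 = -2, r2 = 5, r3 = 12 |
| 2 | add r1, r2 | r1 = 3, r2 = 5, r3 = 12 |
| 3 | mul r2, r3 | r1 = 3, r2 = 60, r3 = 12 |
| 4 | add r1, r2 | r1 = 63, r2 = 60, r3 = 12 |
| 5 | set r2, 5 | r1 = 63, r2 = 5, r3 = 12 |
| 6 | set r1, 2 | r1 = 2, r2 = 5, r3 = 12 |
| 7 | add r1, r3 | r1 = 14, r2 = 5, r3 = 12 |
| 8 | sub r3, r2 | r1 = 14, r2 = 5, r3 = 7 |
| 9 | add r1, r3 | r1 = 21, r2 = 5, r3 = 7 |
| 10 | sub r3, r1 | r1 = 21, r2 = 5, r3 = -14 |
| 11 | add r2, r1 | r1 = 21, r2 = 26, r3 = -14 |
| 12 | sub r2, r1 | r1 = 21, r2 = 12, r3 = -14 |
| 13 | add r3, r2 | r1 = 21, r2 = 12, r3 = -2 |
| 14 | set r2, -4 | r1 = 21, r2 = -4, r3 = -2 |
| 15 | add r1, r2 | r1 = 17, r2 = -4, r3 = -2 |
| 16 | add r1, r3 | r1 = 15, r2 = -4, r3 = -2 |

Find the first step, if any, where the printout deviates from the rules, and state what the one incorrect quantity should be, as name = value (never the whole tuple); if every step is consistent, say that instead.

Recomputing the run from the initial state:
step 1: r1 = -2, r2 = 5, r3 = 12
step 2: r1 = 3, r2 = 5, r3 = 12
step 3: r1 = 3, r2 = 60, r3 = 12
step 4: r1 = 63, r2 = 60, r3 = 12
step 5: r1 = 63, r2 = 5, r3 = 12
step 6: r1 = 2, r2 = 5, r3 = 12
step 7: r1 = 14, r2 = 5, r3 = 12
step 8: r1 = 14, r2 = 5, r3 = 7
step 9: r1 = 21, r2 = 5, r3 = 7
step 10: r1 = 21, r2 = 5, r3 = -14
step 11: r1 = 21, r2 = 26, r3 = -14
step 12: r1 = 21, r2 = 5, r3 = -14
step 13: r1 = 21, r2 = 5, r3 = -9
step 14: r1 = 21, r2 = -4, r3 = -9
step 15: r1 = 17, r2 = -4, r3 = -9
step 16: r1 = 8, r2 = -4, r3 = -9
The first disagreement with the printout is at step 12, where the value should be r2 = 5.

step 12, r2 = 5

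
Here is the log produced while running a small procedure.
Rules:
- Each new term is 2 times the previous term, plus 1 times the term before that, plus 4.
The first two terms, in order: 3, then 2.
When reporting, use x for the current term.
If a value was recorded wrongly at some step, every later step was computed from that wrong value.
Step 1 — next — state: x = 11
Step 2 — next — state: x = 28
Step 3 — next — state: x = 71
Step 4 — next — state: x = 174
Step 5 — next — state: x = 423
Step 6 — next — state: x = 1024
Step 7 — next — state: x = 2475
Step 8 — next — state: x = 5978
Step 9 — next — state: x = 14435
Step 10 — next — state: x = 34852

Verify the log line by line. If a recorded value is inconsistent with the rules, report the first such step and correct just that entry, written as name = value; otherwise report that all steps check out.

1. x = 2*(2) + (1)*(3) + (4) = 11 (matches)
2. x = 2*(11) + (1)*(2) + (4) = 28 (same as recorded)
3. x = 2*(28) + (1)*(11) + (4) = 71 (exactly as logged)
4. x = 2*(71) + (1)*(28) + (4) = 174 (same as recorded)
5. x = 2*(174) + (1)*(71) + (4) = 423 (same as recorded)
6. x = 2*(423) + (1)*(174) + (4) = 1024 (confirmed correct)
7. x = 2*(1024) + (1)*(423) + (4) = 2475 (in agreement)
8. x = 2*(2475) + (1)*(1024) + (4) = 5978 (no discrepancy)
9. x = 2*(5978) + (1)*(2475) + (4) = 14435 (no discrepancy)
10. x = 2*(14435) + (1)*(5978) + (4) = 34852 (exactly as logged)
Every step is consistent.

no error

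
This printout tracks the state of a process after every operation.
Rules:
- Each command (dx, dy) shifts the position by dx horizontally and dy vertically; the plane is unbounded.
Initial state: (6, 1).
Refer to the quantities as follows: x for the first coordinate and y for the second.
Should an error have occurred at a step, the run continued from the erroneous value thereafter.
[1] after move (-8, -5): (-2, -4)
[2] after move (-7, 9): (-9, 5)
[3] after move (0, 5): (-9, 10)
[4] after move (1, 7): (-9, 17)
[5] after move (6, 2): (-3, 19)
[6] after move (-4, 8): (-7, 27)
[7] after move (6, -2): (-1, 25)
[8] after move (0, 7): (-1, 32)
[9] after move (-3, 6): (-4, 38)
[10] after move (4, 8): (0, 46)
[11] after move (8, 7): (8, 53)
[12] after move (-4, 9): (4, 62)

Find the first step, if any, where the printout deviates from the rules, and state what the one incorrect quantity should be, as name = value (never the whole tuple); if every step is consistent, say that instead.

step 4, x = -8

Recomputing the run from the initial state:
step 1: x = -2, y = -4
step 2: x = -9, y = 5
step 3: x = -9, y = 10
step 4: x = -8, y = 17
step 5: x = -2, y = 19
step 6: x = -6, y = 27
step 7: x = 0, y = 25
step 8: x = 0, y = 32
step 9: x = -3, y = 38
step 10: x = 1, y = 46
step 11: x = 9, y = 53
step 12: x = 5, y = 62
The first disagreement with the printout is at step 4, where the value should be x = -8.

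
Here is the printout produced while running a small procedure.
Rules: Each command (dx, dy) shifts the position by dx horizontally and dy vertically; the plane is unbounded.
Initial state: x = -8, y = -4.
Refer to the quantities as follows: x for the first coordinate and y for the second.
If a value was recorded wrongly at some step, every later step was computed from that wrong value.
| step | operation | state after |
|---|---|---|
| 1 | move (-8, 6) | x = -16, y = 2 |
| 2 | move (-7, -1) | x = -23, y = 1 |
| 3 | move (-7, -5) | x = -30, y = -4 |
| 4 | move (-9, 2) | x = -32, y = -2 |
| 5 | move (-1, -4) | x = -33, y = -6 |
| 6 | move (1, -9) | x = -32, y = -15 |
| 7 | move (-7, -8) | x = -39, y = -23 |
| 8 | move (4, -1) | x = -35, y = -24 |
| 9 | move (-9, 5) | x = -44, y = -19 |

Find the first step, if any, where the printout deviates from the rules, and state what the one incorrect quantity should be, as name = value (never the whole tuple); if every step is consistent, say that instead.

step 1: x = -8 + (-8) = -16, y = -4 + (6) = 2 -> exactly as logged
step 2: x = -16 + (-7) = -23, y = 2 + (-1) = 1 -> no discrepancy
step 3: x = -23 + (-7) = -30, y = 1 + (-5) = -4 -> consistent with the printout
step 4: x = -30 + (-9) = -39, y = -4 + (2) = -2 -> first mismatch against the printout
Conclusion: step 4 carries the first error; the entry should be x = -39.

step 4, x = -39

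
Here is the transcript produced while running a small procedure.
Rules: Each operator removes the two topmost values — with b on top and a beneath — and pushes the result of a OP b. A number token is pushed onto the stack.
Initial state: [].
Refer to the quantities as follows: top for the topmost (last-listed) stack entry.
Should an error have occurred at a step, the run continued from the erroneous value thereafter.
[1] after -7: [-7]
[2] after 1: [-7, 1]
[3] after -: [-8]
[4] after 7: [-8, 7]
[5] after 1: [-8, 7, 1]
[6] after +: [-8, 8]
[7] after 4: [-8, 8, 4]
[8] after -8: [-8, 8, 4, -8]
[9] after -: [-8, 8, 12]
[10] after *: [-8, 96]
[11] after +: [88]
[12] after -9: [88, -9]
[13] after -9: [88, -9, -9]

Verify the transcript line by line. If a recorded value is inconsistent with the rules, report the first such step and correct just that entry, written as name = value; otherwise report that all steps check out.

no error

1. push -7: top = -7 (exactly as logged)
2. push 1: top = 1 (in agreement)
3. -7 - 1 = -8 (checks out)
4. push 7: top = 7 (matches)
5. push 1: top = 1 (same as recorded)
6. 7 + 1 = 8 (checks out)
7. push 4: top = 4 (no discrepancy)
8. push -8: top = -8 (matches)
9. 4 - -8 = 12 (confirmed correct)
10. 8 * 12 = 96 (consistent with the transcript)
11. -8 + 96 = 88 (verified)
12. push -9: top = -9 (in agreement)
13. push -9: top = -9 (confirmed correct)
The recomputation confirms every line.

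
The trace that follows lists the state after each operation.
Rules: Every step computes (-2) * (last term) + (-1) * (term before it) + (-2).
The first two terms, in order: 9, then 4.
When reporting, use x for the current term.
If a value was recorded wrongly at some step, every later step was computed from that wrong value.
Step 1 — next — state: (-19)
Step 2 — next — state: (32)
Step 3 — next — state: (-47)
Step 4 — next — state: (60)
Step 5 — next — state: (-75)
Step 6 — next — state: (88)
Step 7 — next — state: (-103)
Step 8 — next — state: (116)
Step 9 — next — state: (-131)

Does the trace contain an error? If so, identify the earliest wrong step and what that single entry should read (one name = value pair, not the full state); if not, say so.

no error

Recomputing the run from the initial state:
step 1: x = -19
step 2: x = 32
step 3: x = -47
step 4: x = 60
step 5: x = -75
step 6: x = 88
step 7: x = -103
step 8: x = 116
step 9: x = -131
This matches the trace at every step.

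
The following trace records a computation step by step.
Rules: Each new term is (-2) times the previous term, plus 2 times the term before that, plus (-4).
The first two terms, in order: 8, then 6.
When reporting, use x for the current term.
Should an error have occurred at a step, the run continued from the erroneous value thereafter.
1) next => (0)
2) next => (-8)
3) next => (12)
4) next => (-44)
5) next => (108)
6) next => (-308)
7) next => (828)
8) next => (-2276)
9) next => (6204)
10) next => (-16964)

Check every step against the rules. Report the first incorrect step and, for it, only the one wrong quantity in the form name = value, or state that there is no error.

step 2, x = 8

step 1: x = -2*(6) + (2)*(8) + (-4) = 0 -> checks out
step 2: x = -2*(0) + (2)*(6) + (-4) = 8 -> the recorded entry deviates here
The audit stops at step 2: the recorded entry is wrong and should be x = 8.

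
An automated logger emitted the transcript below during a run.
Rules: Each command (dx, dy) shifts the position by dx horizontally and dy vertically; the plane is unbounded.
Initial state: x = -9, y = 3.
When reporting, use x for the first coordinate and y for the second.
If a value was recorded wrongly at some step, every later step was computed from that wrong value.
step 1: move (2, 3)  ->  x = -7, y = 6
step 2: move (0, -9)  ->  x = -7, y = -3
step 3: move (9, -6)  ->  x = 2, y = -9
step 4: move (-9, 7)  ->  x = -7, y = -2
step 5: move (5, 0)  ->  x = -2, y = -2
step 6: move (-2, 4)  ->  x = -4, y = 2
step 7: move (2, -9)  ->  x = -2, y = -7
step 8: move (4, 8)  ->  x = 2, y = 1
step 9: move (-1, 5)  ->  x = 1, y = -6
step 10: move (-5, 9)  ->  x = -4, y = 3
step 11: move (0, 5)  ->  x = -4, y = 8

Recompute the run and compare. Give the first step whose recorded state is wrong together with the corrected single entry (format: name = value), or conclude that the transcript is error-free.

step 9, y = 6

step 1: x = -9 + (2) = -7, y = 3 + (3) = 6 -> same as recorded
step 2: x = -7 + (0) = -7, y = 6 + (-9) = -3 -> same as recorded
step 3: x = -7 + (9) = 2, y = -3 + (-6) = -9 -> exactly as logged
step 4: x = 2 + (-9) = -7, y = -9 + (7) = -2 -> exactly as logged
step 5: x = -7 + (5) = -2, y = -2 + (0) = -2 -> verified
step 6: x = -2 + (-2) = -4, y = -2 + (4) = 2 -> verified
step 7: x = -4 + (2) = -2, y = 2 + (-9) = -7 -> verified
step 8: x = -2 + (4) = 2, y = -7 + (8) = 1 -> same as recorded
step 9: x = 2 + (-1) = 1, y = 1 + (5) = 6 -> the transcript has a different value
The earliest wrong entry is at step 9: it should read y = 6.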